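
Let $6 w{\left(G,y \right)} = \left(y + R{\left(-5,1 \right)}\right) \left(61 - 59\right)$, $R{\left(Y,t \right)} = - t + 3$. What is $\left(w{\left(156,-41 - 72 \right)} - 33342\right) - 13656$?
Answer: $-47035$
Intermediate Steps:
$R{\left(Y,t \right)} = 3 - t$
$w{\left(G,y \right)} = \frac{2}{3} + \frac{y}{3}$ ($w{\left(G,y \right)} = \frac{\left(y + \left(3 - 1\right)\right) \left(61 - 59\right)}{6} = \frac{\left(y + \left(3 - 1\right)\right) 2}{6} = \frac{\left(y + 2\right) 2}{6} = \frac{\left(2 + y\right) 2}{6} = \frac{4 + 2 y}{6} = \frac{2}{3} + \frac{y}{3}$)
$\left(w{\left(156,-41 - 72 \right)} - 33342\right) - 13656 = \left(\left(\frac{2}{3} + \frac{-41 - 72}{3}\right) - 33342\right) - 13656 = \left(\left(\frac{2}{3} + \frac{1}{3} \left(-113\right)\right) - 33342\right) - 13656 = \left(\left(\frac{2}{3} - \frac{113}{3}\right) - 33342\right) - 13656 = \left(-37 - 33342\right) - 13656 = -33379 - 13656 = -47035$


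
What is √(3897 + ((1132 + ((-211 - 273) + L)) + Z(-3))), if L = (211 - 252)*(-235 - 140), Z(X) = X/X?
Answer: √19921 ≈ 141.14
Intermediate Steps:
Z(X) = 1
L = 15375 (L = -41*(-375) = 15375)
√(3897 + ((1132 + ((-211 - 273) + L)) + Z(-3))) = √(3897 + ((1132 + ((-211 - 273) + 15375)) + 1)) = √(3897 + ((1132 + (-484 + 15375)) + 1)) = √(3897 + ((1132 + 14891) + 1)) = √(3897 + (16023 + 1)) = √(3897 + 16024) = √19921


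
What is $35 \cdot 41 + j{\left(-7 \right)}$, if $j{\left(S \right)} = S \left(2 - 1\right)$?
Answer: $1428$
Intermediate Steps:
$j{\left(S \right)} = S$ ($j{\left(S \right)} = S \left(2 - 1\right) = S 1 = S$)
$35 \cdot 41 + j{\left(-7 \right)} = 35 \cdot 41 - 7 = 1435 - 7 = 1428$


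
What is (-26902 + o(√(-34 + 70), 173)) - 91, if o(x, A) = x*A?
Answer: -25955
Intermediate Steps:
o(x, A) = A*x
(-26902 + o(√(-34 + 70), 173)) - 91 = (-26902 + 173*√(-34 + 70)) - 91 = (-26902 + 173*√36) - 91 = (-26902 + 173*6) - 91 = (-26902 + 1038) - 91 = -25864 - 91 = -25955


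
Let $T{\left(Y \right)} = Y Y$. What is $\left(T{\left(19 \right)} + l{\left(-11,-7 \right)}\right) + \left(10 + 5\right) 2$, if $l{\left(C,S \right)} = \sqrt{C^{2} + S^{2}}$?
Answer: $391 + \sqrt{170} \approx 404.04$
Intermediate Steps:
$T{\left(Y \right)} = Y^{2}$
$\left(T{\left(19 \right)} + l{\left(-11,-7 \right)}\right) + \left(10 + 5\right) 2 = \left(19^{2} + \sqrt{\left(-11\right)^{2} + \left(-7\right)^{2}}\right) + \left(10 + 5\right) 2 = \left(361 + \sqrt{121 + 49}\right) + 15 \cdot 2 = \left(361 + \sqrt{170}\right) + 30 = 391 + \sqrt{170}$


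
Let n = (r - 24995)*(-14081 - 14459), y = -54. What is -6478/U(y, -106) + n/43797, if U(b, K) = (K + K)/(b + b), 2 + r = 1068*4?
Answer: 23688691418/2321241 ≈ 10205.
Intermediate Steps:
r = 4270 (r = -2 + 1068*4 = -2 + 4272 = 4270)
U(b, K) = K/b (U(b, K) = (2*K)/((2*b)) = (2*K)*(1/(2*b)) = K/b)
n = 591491500 (n = (4270 - 24995)*(-14081 - 14459) = -20725*(-28540) = 591491500)
-6478/U(y, -106) + n/43797 = -6478/((-106/(-54))) + 591491500/43797 = -6478/((-106*(-1/54))) + 591491500*(1/43797) = -6478/53/27 + 591491500/43797 = -6478*27/53 + 591491500/43797 = -174906/53 + 591491500/43797 = 23688691418/2321241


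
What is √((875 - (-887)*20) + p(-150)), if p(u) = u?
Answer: √18465 ≈ 135.89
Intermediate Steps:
√((875 - (-887)*20) + p(-150)) = √((875 - (-887)*20) - 150) = √((875 - 1*(-17740)) - 150) = √((875 + 17740) - 150) = √(18615 - 150) = √18465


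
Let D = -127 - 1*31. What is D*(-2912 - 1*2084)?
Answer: 789368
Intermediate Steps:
D = -158 (D = -127 - 31 = -158)
D*(-2912 - 1*2084) = -158*(-2912 - 1*2084) = -158*(-2912 - 2084) = -158*(-4996) = 789368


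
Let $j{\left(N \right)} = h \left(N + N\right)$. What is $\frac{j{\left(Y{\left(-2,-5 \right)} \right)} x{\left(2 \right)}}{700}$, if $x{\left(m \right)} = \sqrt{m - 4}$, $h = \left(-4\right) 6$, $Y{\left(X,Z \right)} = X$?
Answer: $\frac{24 i \sqrt{2}}{175} \approx 0.19395 i$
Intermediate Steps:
$h = -24$
$j{\left(N \right)} = - 48 N$ ($j{\left(N \right)} = - 24 \left(N + N\right) = - 24 \cdot 2 N = - 48 N$)
$x{\left(m \right)} = \sqrt{-4 + m}$
$\frac{j{\left(Y{\left(-2,-5 \right)} \right)} x{\left(2 \right)}}{700} = \frac{\left(-48\right) \left(-2\right) \sqrt{-4 + 2}}{700} = 96 \sqrt{-2} \cdot \frac{1}{700} = 96 i \sqrt{2} \cdot \frac{1}{700} = \frac{24 i \sqrt{2}}{175}$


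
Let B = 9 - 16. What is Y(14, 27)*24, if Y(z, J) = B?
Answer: -168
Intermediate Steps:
B = -7
Y(z, J) = -7
Y(14, 27)*24 = -7*24 = -168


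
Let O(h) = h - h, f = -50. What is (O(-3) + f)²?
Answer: 2500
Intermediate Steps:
O(h) = 0
(O(-3) + f)² = (0 - 50)² = (-50)² = 2500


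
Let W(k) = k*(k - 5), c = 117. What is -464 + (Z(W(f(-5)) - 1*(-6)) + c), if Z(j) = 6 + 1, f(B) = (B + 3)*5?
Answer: -340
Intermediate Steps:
f(B) = 15 + 5*B (f(B) = (3 + B)*5 = 15 + 5*B)
W(k) = k*(-5 + k)
Z(j) = 7
-464 + (Z(W(f(-5)) - 1*(-6)) + c) = -464 + (7 + 117) = -464 + 124 = -340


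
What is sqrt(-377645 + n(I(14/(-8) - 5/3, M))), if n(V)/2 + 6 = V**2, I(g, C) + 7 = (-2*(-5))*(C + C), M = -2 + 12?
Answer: I*sqrt(303159) ≈ 550.6*I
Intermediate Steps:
M = 10
I(g, C) = -7 + 20*C (I(g, C) = -7 + (-2*(-5))*(C + C) = -7 + 10*(2*C) = -7 + 20*C)
n(V) = -12 + 2*V**2
sqrt(-377645 + n(I(14/(-8) - 5/3, M))) = sqrt(-377645 + (-12 + 2*(-7 + 20*10)**2)) = sqrt(-377645 + (-12 + 2*(-7 + 200)**2)) = sqrt(-377645 + (-12 + 2*193**2)) = sqrt(-377645 + (-12 + 2*37249)) = sqrt(-377645 + (-12 + 74498)) = sqrt(-377645 + 74486) = sqrt(-303159) = I*sqrt(303159)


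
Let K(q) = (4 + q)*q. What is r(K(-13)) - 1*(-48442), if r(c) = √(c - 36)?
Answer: 48451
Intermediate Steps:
K(q) = q*(4 + q)
r(c) = √(-36 + c)
r(K(-13)) - 1*(-48442) = √(-36 - 13*(4 - 13)) - 1*(-48442) = √(-36 - 13*(-9)) + 48442 = √(-36 + 117) + 48442 = √81 + 48442 = 9 + 48442 = 48451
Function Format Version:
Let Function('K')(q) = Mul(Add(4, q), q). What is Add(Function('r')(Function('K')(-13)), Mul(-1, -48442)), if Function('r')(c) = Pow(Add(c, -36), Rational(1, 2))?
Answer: 48451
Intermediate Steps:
Function('K')(q) = Mul(q, Add(4, q))
Function('r')(c) = Pow(Add(-36, c), Rational(1, 2))
Add(Function('r')(Function('K')(-13)), Mul(-1, -48442)) = Add(Pow(Add(-36, Mul(-13, Add(4, -13))), Rational(1, 2)), Mul(-1, -48442)) = Add(Pow(Add(-36, Mul(-13, -9)), Rational(1, 2)), 48442) = Add(Pow(Add(-36, 117), Rational(1, 2)), 48442) = Add(Pow(81, Rational(1, 2)), 48442) = Add(9, 48442) = 48451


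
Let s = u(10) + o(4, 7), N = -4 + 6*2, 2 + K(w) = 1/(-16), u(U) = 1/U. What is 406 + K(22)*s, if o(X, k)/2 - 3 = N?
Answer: 57667/160 ≈ 360.42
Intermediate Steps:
K(w) = -33/16 (K(w) = -2 + 1/(-16) = -2 - 1/16 = -33/16)
N = 8 (N = -4 + 12 = 8)
o(X, k) = 22 (o(X, k) = 6 + 2*8 = 6 + 16 = 22)
s = 221/10 (s = 1/10 + 22 = 221/10 ≈ 22.100)
406 + K(22)*s = 406 - 33/16*221/10 = 406 - 7293/160 = 57667/160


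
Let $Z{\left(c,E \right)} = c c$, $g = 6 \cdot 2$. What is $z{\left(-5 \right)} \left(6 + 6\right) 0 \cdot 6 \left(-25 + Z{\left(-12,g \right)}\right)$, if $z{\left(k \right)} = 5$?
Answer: $0$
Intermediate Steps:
$g = 12$
$Z{\left(c,E \right)} = c^{2}$
$z{\left(-5 \right)} \left(6 + 6\right) 0 \cdot 6 \left(-25 + Z{\left(-12,g \right)}\right) = 5 \left(6 + 6\right) 0 \cdot 6 \left(-25 + \left(-12\right)^{2}\right) = 5 \cdot 12 \cdot 0 \cdot 6 \left(-25 + 144\right) = 5 \cdot 0 \cdot 6 \cdot 119 = 0 \cdot 6 \cdot 119 = 0 \cdot 119 = 0$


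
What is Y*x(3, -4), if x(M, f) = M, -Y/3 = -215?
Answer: 1935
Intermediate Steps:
Y = 645 (Y = -3*(-215) = 645)
Y*x(3, -4) = 645*3 = 1935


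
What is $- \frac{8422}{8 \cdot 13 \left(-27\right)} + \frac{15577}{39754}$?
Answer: $\frac{7279777}{2146716} \approx 3.3911$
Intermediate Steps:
$- \frac{8422}{8 \cdot 13 \left(-27\right)} + \frac{15577}{39754} = - \frac{8422}{104 \left(-27\right)} + 15577 \cdot \frac{1}{39754} = - \frac{8422}{-2808} + \frac{15577}{39754} = \left(-8422\right) \left(- \frac{1}{2808}\right) + \frac{15577}{39754} = \frac{4211}{1404} + \frac{15577}{39754} = \frac{7279777}{2146716}$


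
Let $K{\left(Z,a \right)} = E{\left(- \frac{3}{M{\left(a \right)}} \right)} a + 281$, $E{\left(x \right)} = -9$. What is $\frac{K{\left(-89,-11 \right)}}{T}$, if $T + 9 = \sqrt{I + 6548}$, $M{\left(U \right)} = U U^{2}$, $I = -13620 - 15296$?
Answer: $- \frac{1140}{7483} - \frac{1520 i \sqrt{1398}}{22449} \approx -0.15235 - 2.5316 i$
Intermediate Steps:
$I = -28916$ ($I = -13620 - 15296 = -28916$)
$M{\left(U \right)} = U^{3}$
$K{\left(Z,a \right)} = 281 - 9 a$ ($K{\left(Z,a \right)} = - 9 a + 281 = 281 - 9 a$)
$T = -9 + 4 i \sqrt{1398}$ ($T = -9 + \sqrt{-28916 + 6548} = -9 + \sqrt{-22368} = -9 + 4 i \sqrt{1398} \approx -9.0 + 149.56 i$)
$\frac{K{\left(-89,-11 \right)}}{T} = \frac{281 - -99}{-9 + 4 i \sqrt{1398}} = \frac{281 + 99}{-9 + 4 i \sqrt{1398}} = \frac{380}{-9 + 4 i \sqrt{1398}}$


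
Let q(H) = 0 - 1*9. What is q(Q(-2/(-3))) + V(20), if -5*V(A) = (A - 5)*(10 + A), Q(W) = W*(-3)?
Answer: -99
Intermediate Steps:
Q(W) = -3*W
q(H) = -9 (q(H) = 0 - 9 = -9)
V(A) = -(-5 + A)*(10 + A)/5 (V(A) = -(A - 5)*(10 + A)/5 = -(-5 + A)*(10 + A)/5)
q(Q(-2/(-3))) + V(20) = -9 + (10 - 1*20 - ⅕*20²) = -9 + (10 - 20 - ⅕*400) = -9 + (10 - 20 - 80) = -9 - 90 = -99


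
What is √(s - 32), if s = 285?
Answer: √253 ≈ 15.906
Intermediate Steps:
√(s - 32) = √(285 - 32) = √253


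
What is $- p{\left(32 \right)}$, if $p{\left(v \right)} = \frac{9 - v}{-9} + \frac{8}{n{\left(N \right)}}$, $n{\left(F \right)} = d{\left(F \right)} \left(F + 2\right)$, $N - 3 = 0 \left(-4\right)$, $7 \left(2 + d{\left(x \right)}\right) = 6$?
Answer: $- \frac{52}{45} \approx -1.1556$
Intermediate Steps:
$d{\left(x \right)} = - \frac{8}{7}$ ($d{\left(x \right)} = -2 + \frac{1}{7} \cdot 6 = -2 + \frac{6}{7} = - \frac{8}{7}$)
$N = 3$ ($N = 3 + 0 \left(-4\right) = 3 + 0 = 3$)
$n{\left(F \right)} = - \frac{16}{7} - \frac{8 F}{7}$ ($n{\left(F \right)} = - \frac{8 \left(F + 2\right)}{7} = - \frac{8 \left(2 + F\right)}{7} = - \frac{16}{7} - \frac{8 F}{7}$)
$p{\left(v \right)} = - \frac{12}{5} + \frac{v}{9}$ ($p{\left(v \right)} = \frac{9 - v}{-9} + \frac{8}{- \frac{16}{7} - \frac{24}{7}} = \left(9 - v\right) \left(- \frac{1}{9}\right) + \frac{8}{- \frac{16}{7} - \frac{24}{7}} = \left(-1 + \frac{v}{9}\right) + \frac{8}{- \frac{40}{7}} = \left(-1 + \frac{v}{9}\right) + 8 \left(- \frac{7}{40}\right) = \left(-1 + \frac{v}{9}\right) - \frac{7}{5} = - \frac{12}{5} + \frac{v}{9}$)
$- p{\left(32 \right)} = - (- \frac{12}{5} + \frac{1}{9} \cdot 32) = - (- \frac{12}{5} + \frac{32}{9}) = \left(-1\right) \frac{52}{45} = - \frac{52}{45}$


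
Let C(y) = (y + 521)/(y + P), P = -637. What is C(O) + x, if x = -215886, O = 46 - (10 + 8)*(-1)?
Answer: -41234421/191 ≈ -2.1589e+5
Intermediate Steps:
O = 64 (O = 46 - 18*(-1) = 46 - 1*(-18) = 46 + 18 = 64)
C(y) = (521 + y)/(-637 + y) (C(y) = (y + 521)/(y - 637) = (521 + y)/(-637 + y))
C(O) + x = (521 + 64)/(-637 + 64) - 215886 = 585/(-573) - 215886 = -1/573*585 - 215886 = -195/191 - 215886 = -41234421/191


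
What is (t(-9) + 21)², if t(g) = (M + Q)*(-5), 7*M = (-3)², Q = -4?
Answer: 58564/49 ≈ 1195.2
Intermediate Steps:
M = 9/7 (M = (⅐)*(-3)² = (⅐)*9 = 9/7 ≈ 1.2857)
t(g) = 95/7 (t(g) = (9/7 - 4)*(-5) = -19/7*(-5) = 95/7)
(t(-9) + 21)² = (95/7 + 21)² = (242/7)² = 58564/49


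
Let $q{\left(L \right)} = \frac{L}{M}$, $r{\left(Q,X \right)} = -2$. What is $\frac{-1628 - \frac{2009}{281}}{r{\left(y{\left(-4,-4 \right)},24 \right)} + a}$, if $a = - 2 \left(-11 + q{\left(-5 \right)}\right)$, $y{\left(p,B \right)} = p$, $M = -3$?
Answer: $- \frac{1378431}{14050} \approx -98.109$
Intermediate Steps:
$q{\left(L \right)} = - \frac{L}{3}$ ($q{\left(L \right)} = \frac{L}{-3} = L \left(- \frac{1}{3}\right) = - \frac{L}{3}$)
$a = \frac{56}{3}$ ($a = - 2 \left(-11 - - \frac{5}{3}\right) = - 2 \left(-11 + \frac{5}{3}\right) = \left(-2\right) \left(- \frac{28}{3}\right) = \frac{56}{3} \approx 18.667$)
$\frac{-1628 - \frac{2009}{281}}{r{\left(y{\left(-4,-4 \right)},24 \right)} + a} = \frac{-1628 - \frac{2009}{281}}{-2 + \frac{56}{3}} = \frac{-1628 - \frac{2009}{281}}{\frac{50}{3}} = \left(-1628 - \frac{2009}{281}\right) \frac{3}{50} = \left(- \frac{459477}{281}\right) \frac{3}{50} = - \frac{1378431}{14050}$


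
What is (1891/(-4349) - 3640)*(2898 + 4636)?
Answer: -119280179034/4349 ≈ -2.7427e+7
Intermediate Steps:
(1891/(-4349) - 3640)*(2898 + 4636) = (1891*(-1/4349) - 3640)*7534 = (-1891/4349 - 3640)*7534 = -15832251/4349*7534 = -119280179034/4349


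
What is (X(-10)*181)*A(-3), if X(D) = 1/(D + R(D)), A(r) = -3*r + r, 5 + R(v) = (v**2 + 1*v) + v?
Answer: 1086/65 ≈ 16.708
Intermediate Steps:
R(v) = -5 + v**2 + 2*v (R(v) = -5 + ((v**2 + 1*v) + v) = -5 + ((v**2 + v) + v) = -5 + ((v + v**2) + v) = -5 + (v**2 + 2*v) = -5 + v**2 + 2*v)
A(r) = -2*r
X(D) = 1/(-5 + D**2 + 3*D) (X(D) = 1/(D + (-5 + D**2 + 2*D)) = 1/(-5 + D**2 + 3*D))
(X(-10)*181)*A(-3) = (181/(-5 + (-10)**2 + 3*(-10)))*(-2*(-3)) = (181/(-5 + 100 - 30))*6 = (181/65)*6 = 1086/65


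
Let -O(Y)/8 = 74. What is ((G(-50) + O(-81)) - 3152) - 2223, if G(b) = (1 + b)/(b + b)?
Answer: -596651/100 ≈ -5966.5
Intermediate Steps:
O(Y) = -592 (O(Y) = -8*74 = -592)
G(b) = (1 + b)/(2*b) (G(b) = (1 + b)/((2*b)) = (1 + b)*(1/(2*b)) = (1 + b)/(2*b))
((G(-50) + O(-81)) - 3152) - 2223 = (((½)*(1 - 50)/(-50) - 592) - 3152) - 2223 = (((½)*(-1/50)*(-49) - 592) - 3152) - 2223 = ((49/100 - 592) - 3152) - 2223 = (-59151/100 - 3152) - 2223 = -374351/100 - 2223 = -596651/100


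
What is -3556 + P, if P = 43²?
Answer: -1707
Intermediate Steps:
P = 1849
-3556 + P = -3556 + 1849 = -1707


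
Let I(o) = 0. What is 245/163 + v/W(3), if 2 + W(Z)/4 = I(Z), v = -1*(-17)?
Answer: -811/1304 ≈ -0.62193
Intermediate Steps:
v = 17
W(Z) = -8 (W(Z) = -8 + 4*0 = -8 + 0 = -8)
245/163 + v/W(3) = 245/163 + 17/(-8) = 245*(1/163) + 17*(-⅛) = 245/163 - 17/8 = -811/1304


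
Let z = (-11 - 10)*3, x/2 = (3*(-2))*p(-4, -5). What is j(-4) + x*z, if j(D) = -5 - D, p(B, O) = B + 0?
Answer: -3025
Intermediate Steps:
p(B, O) = B
x = 48 (x = 2*((3*(-2))*(-4)) = 2*(-6*(-4)) = 2*24 = 48)
z = -63 (z = -21*3 = -63)
j(-4) + x*z = (-5 - 1*(-4)) + 48*(-63) = (-5 + 4) - 3024 = -1 - 3024 = -3025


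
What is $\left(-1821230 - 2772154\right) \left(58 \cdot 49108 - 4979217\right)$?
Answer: $9788285414952$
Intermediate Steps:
$\left(-1821230 - 2772154\right) \left(58 \cdot 49108 - 4979217\right) = - 4593384 \left(2848264 - 4979217\right) = \left(-4593384\right) \left(-2130953\right) = 9788285414952$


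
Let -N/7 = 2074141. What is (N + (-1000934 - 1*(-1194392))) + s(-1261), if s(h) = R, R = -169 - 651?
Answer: -14326349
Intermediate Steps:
R = -820
N = -14518987 (N = -7*2074141 = -14518987)
s(h) = -820
(N + (-1000934 - 1*(-1194392))) + s(-1261) = (-14518987 + (-1000934 - 1*(-1194392))) - 820 = (-14518987 + (-1000934 + 1194392)) - 820 = (-14518987 + 193458) - 820 = -14325529 - 820 = -14326349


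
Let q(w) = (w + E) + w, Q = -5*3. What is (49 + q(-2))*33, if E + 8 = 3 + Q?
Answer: 825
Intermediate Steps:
Q = -15
E = -20 (E = -8 + (3 - 15) = -8 - 12 = -20)
q(w) = -20 + 2*w (q(w) = (w - 20) + w = (-20 + w) + w = -20 + 2*w)
(49 + q(-2))*33 = (49 + (-20 + 2*(-2)))*33 = (49 + (-20 - 4))*33 = (49 - 24)*33 = 25*33 = 825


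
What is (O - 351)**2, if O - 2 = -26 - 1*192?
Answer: 321489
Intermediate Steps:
O = -216 (O = 2 + (-26 - 1*192) = 2 + (-26 - 192) = 2 - 218 = -216)
(O - 351)**2 = (-216 - 351)**2 = (-567)**2 = 321489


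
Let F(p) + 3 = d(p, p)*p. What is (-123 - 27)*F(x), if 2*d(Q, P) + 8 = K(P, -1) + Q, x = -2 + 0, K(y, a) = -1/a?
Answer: -900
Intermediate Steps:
x = -2
d(Q, P) = -7/2 + Q/2 (d(Q, P) = -4 + (-1/(-1) + Q)/2 = -4 + (-1*(-1) + Q)/2 = -4 + (1 + Q)/2 = -4 + (½ + Q/2) = -7/2 + Q/2)
F(p) = -3 + p*(-7/2 + p/2) (F(p) = -3 + (-7/2 + p/2)*p = -3 + p*(-7/2 + p/2))
(-123 - 27)*F(x) = (-123 - 27)*(-3 + (½)*(-2)*(-7 - 2)) = -150*(-3 + (½)*(-2)*(-9)) = -150*(-3 + 9) = -150*6 = -900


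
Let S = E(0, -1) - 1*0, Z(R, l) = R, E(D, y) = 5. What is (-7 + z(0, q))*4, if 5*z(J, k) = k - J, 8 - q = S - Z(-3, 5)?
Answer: -28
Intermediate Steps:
S = 5 (S = 5 - 1*0 = 5 + 0 = 5)
q = 0 (q = 8 - (5 - 1*(-3)) = 8 - (5 + 3) = 8 - 1*8 = 8 - 8 = 0)
z(J, k) = -J/5 + k/5 (z(J, k) = (k - J)/5 = -J/5 + k/5)
(-7 + z(0, q))*4 = (-7 + (-⅕*0 + (⅕)*0))*4 = (-7 + (0 + 0))*4 = (-7 + 0)*4 = -7*4 = -28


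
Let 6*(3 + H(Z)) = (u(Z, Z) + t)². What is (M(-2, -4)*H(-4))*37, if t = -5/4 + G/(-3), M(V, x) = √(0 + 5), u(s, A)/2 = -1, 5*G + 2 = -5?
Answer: -1365707*√5/21600 ≈ -141.38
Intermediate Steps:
G = -7/5 (G = -⅖ + (⅕)*(-5) = -⅖ - 1 = -7/5 ≈ -1.4000)
u(s, A) = -2 (u(s, A) = 2*(-1) = -2)
M(V, x) = √5
t = -47/60 (t = -5/4 - 7/5/(-3) = -5*¼ - 7/5*(-⅓) = -5/4 + 7/15 = -47/60 ≈ -0.78333)
H(Z) = -36911/21600 (H(Z) = -3 + (-2 - 47/60)²/6 = -3 + (-167/60)²/6 = -3 + (⅙)*(27889/3600) = -3 + 27889/21600 = -36911/21600)
(M(-2, -4)*H(-4))*37 = (√5*(-36911/21600))*37 = -36911*√5/21600*37 = -1365707*√5/21600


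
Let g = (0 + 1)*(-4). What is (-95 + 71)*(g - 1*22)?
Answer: 624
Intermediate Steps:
g = -4 (g = 1*(-4) = -4)
(-95 + 71)*(g - 1*22) = (-95 + 71)*(-4 - 1*22) = -24*(-4 - 22) = -24*(-26) = 624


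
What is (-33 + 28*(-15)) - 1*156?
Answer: -609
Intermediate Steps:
(-33 + 28*(-15)) - 1*156 = (-33 - 420) - 156 = -453 - 156 = -609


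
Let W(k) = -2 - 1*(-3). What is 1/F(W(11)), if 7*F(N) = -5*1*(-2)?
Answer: 7/10 ≈ 0.70000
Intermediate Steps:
W(k) = 1 (W(k) = -2 + 3 = 1)
F(N) = 10/7 (F(N) = (-5*1*(-2))/7 = (-5*(-2))/7 = (⅐)*10 = 10/7)
1/F(W(11)) = 1/(10/7) = 7/10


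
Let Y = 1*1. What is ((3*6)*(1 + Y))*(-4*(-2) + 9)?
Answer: 612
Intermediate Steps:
Y = 1
((3*6)*(1 + Y))*(-4*(-2) + 9) = ((3*6)*(1 + 1))*(-4*(-2) + 9) = (18*2)*(8 + 9) = 36*17 = 612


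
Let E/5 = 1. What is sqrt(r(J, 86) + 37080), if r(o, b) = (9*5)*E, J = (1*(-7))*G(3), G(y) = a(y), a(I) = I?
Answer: 3*sqrt(4145) ≈ 193.15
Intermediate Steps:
E = 5 (E = 5*1 = 5)
G(y) = y
J = -21 (J = (1*(-7))*3 = -7*3 = -21)
r(o, b) = 225 (r(o, b) = (9*5)*5 = 45*5 = 225)
sqrt(r(J, 86) + 37080) = sqrt(225 + 37080) = sqrt(37305) = 3*sqrt(4145)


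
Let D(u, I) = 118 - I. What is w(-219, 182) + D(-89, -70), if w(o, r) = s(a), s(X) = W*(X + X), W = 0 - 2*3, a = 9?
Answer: 80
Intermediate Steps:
W = -6 (W = 0 - 6 = -6)
s(X) = -12*X (s(X) = -6*(X + X) = -12*X)
w(o, r) = -108 (w(o, r) = -12*9 = -108)
w(-219, 182) + D(-89, -70) = -108 + (118 - 1*(-70)) = -108 + (118 + 70) = -108 + 188 = 80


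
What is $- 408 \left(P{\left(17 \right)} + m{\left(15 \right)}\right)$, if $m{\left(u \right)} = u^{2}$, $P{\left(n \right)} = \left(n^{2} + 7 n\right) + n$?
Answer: $-265200$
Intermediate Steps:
$P{\left(n \right)} = n^{2} + 8 n$
$- 408 \left(P{\left(17 \right)} + m{\left(15 \right)}\right) = - 408 \left(17 \left(8 + 17\right) + 15^{2}\right) = - 408 \left(17 \cdot 25 + 225\right) = - 408 \left(425 + 225\right) = \left(-408\right) 650 = -265200$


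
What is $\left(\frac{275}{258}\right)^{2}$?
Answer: $\frac{75625}{66564} \approx 1.1361$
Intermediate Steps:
$\left(\frac{275}{258}\right)^{2} = \frac{75625}{66564}$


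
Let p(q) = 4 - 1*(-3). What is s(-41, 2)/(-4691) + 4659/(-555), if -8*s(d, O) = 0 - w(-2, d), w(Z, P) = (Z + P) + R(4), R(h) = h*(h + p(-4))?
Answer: -58281169/6942680 ≈ -8.3946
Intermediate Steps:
p(q) = 7 (p(q) = 4 + 3 = 7)
R(h) = h*(7 + h) (R(h) = h*(h + 7) = h*(7 + h))
w(Z, P) = 44 + P + Z (w(Z, P) = (Z + P) + 4*(7 + 4) = (P + Z) + 4*11 = (P + Z) + 44 = 44 + P + Z)
s(d, O) = 21/4 + d/8 (s(d, O) = -(0 - (44 + d - 2))/8 = -(0 - (42 + d))/8 = -(0 + (-42 - d))/8 = -(-42 - d)/8 = 21/4 + d/8)
s(-41, 2)/(-4691) + 4659/(-555) = (21/4 + (1/8)*(-41))/(-4691) + 4659/(-555) = (21/4 - 41/8)*(-1/4691) + 4659*(-1/555) = (1/8)*(-1/4691) - 1553/185 = -1/37528 - 1553/185 = -58281169/6942680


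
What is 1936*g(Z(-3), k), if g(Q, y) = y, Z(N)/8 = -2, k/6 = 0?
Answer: 0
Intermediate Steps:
k = 0 (k = 6*0 = 0)
Z(N) = -16 (Z(N) = 8*(-2) = -16)
1936*g(Z(-3), k) = 1936*0 = 0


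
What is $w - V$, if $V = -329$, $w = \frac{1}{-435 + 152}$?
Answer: $\frac{93106}{283} \approx 329.0$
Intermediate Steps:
$w = - \frac{1}{283}$ ($w = \frac{1}{-283} = - \frac{1}{283} \approx -0.0035336$)
$w - V = - \frac{1}{283} - -329 = - \frac{1}{283} + 329 = \frac{93106}{283}$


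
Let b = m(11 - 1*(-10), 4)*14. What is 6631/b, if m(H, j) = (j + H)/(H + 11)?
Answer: 106096/175 ≈ 606.26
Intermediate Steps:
m(H, j) = (H + j)/(11 + H)
b = 175/16 (b = (((11 - 1*(-10)) + 4)/(11 + (11 - 1*(-10))))*14 = (((11 + 10) + 4)/(11 + (11 + 10)))*14 = ((21 + 4)/(11 + 21))*14 = (25/32)*14 = 175/16 ≈ 10.938)
6631/b = 6631/(175/16) = 6631*(16/175) = 106096/175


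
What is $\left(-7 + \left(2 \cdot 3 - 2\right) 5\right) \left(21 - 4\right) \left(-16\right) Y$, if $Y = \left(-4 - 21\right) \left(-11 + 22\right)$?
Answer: $972400$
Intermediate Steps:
$Y = -275$ ($Y = \left(-25\right) 11 = -275$)
$\left(-7 + \left(2 \cdot 3 - 2\right) 5\right) \left(21 - 4\right) \left(-16\right) Y = \left(-7 + \left(2 \cdot 3 - 2\right) 5\right) \left(21 - 4\right) \left(-16\right) \left(-275\right) = \left(-7 + \left(6 - 2\right) 5\right) 17 \left(-16\right) \left(-275\right) = \left(-7 + 4 \cdot 5\right) 17 \left(-16\right) \left(-275\right) = \left(-7 + 20\right) 17 \left(-16\right) \left(-275\right) = 13 \cdot 17 \left(-16\right) \left(-275\right) = 221 \left(-16\right) \left(-275\right) = \left(-3536\right) \left(-275\right) = 972400$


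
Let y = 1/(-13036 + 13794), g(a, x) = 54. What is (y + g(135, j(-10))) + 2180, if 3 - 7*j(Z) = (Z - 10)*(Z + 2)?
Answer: 1693373/758 ≈ 2234.0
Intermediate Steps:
j(Z) = 3/7 - (-10 + Z)*(2 + Z)/7 (j(Z) = 3/7 - (Z - 10)*(Z + 2)/7 = 3/7 - (-10 + Z)*(2 + Z)/7)
y = 1/758 ≈ 0.0013193
(y + g(135, j(-10))) + 2180 = (1/758 + 54) + 2180 = 40933/758 + 2180 = 1693373/758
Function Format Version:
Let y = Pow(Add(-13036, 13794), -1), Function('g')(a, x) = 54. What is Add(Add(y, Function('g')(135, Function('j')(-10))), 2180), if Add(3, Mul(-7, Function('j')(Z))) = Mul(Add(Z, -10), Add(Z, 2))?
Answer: Rational(1693373, 758) ≈ 2234.0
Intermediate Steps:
Function('j')(Z) = Add(Rational(3, 7), Mul(Rational(-1, 7), Add(-10, Z), Add(2, Z))) (Function('j')(Z) = Add(Rational(3, 7), Mul(Rational(-1, 7), Mul(Add(Z, -10), Add(Z, 2)))) = Add(Rational(3, 7), Mul(Rational(-1, 7), Mul(Add(-10, Z), Add(2, Z)))) = Add(Rational(3, 7), Mul(Rational(-1, 7), Add(-10, Z), Add(2, Z))))
y = Rational(1, 758) (y = Pow(758, -1) = Rational(1, 758) ≈ 0.0013193)
Add(Add(y, Function('g')(135, Function('j')(-10))), 2180) = Add(Add(Rational(1, 758), 54), 2180) = Add(Rational(40933, 758), 2180) = Rational(1693373, 758)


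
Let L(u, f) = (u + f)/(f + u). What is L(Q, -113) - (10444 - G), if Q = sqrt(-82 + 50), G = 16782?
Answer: 6339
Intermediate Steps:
Q = 4*I*sqrt(2) (Q = sqrt(-32) = 4*I*sqrt(2) ≈ 5.6569*I)
L(u, f) = 1 (L(u, f) = (f + u)/(f + u) = 1)
L(Q, -113) - (10444 - G) = 1 - (10444 - 1*16782) = 1 - (10444 - 16782) = 1 - 1*(-6338) = 1 + 6338 = 6339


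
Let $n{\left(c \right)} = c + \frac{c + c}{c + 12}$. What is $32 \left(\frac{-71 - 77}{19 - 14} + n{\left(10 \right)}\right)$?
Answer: $- \frac{32896}{55} \approx -598.11$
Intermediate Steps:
$n{\left(c \right)} = c + \frac{2 c}{12 + c}$
$32 \left(\frac{-71 - 77}{19 - 14} + n{\left(10 \right)}\right) = 32 \left(\frac{-71 - 77}{19 - 14} + \frac{10 \left(14 + 10\right)}{12 + 10}\right) = 32 \left(- \frac{148}{5} + 10 \cdot \frac{1}{22} \cdot 24\right) = 32 \left(\left(-148\right) \frac{1}{5} + 10 \cdot \frac{1}{22} \cdot 24\right) = 32 \left(- \frac{148}{5} + \frac{120}{11}\right) = 32 \left(- \frac{1028}{55}\right) = - \frac{32896}{55}$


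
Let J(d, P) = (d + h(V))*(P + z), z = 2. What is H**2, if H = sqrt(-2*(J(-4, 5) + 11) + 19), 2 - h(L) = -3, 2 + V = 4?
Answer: -17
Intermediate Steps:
V = 2 (V = -2 + 4 = 2)
h(L) = 5 (h(L) = 2 - 1*(-3) = 2 + 3 = 5)
J(d, P) = (2 + P)*(5 + d) (J(d, P) = (d + 5)*(P + 2) = (5 + d)*(2 + P) = (2 + P)*(5 + d))
H = I*sqrt(17) (H = sqrt(-2*((10 + 2*(-4) + 5*5 + 5*(-4)) + 11) + 19) = sqrt(-2*((10 - 8 + 25 - 20) + 11) + 19) = sqrt(-2*(7 + 11) + 19) = sqrt(-2*18 + 19) = sqrt(-36 + 19) = sqrt(-17) = I*sqrt(17) ≈ 4.1231*I)
H**2 = (I*sqrt(17))**2 = -17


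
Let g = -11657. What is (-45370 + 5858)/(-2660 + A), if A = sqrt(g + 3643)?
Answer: 52550960/3541807 + 19756*I*sqrt(8014)/3541807 ≈ 14.837 + 0.49934*I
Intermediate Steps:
A = I*sqrt(8014) (A = sqrt(-11657 + 3643) = sqrt(-8014) = I*sqrt(8014) ≈ 89.521*I)
(-45370 + 5858)/(-2660 + A) = (-45370 + 5858)/(-2660 + I*sqrt(8014)) = -39512/(-2660 + I*sqrt(8014))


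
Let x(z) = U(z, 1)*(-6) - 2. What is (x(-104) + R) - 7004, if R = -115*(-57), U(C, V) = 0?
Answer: -451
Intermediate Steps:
R = 6555
x(z) = -2 (x(z) = 0*(-6) - 2 = 0 - 2 = -2)
(x(-104) + R) - 7004 = (-2 + 6555) - 7004 = 6553 - 7004 = -451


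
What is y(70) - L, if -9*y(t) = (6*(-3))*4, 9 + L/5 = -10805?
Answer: 54078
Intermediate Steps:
L = -54070 (L = -45 + 5*(-10805) = -45 - 54025 = -54070)
y(t) = 8 (y(t) = -6*(-3)*4/9 = -(-2)*4 = -⅑*(-72) = 8)
y(70) - L = 8 - 1*(-54070) = 8 + 54070 = 54078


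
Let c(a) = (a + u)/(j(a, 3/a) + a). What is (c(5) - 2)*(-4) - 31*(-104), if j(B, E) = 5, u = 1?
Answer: 16148/5 ≈ 3229.6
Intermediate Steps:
c(a) = (1 + a)/(5 + a) (c(a) = (a + 1)/(5 + a) = (1 + a)/(5 + a))
(c(5) - 2)*(-4) - 31*(-104) = ((1 + 5)/(5 + 5) - 2)*(-4) - 31*(-104) = (6/10 - 2)*(-4) + 3224 = ((1/10)*6 - 2)*(-4) + 3224 = (3/5 - 2)*(-4) + 3224 = -7/5*(-4) + 3224 = 28/5 + 3224 = 16148/5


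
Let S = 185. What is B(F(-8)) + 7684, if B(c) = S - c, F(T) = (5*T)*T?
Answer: 7549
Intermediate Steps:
F(T) = 5*T²
B(c) = 185 - c
B(F(-8)) + 7684 = (185 - 5*(-8)²) + 7684 = (185 - 5*64) + 7684 = (185 - 1*320) + 7684 = (185 - 320) + 7684 = -135 + 7684 = 7549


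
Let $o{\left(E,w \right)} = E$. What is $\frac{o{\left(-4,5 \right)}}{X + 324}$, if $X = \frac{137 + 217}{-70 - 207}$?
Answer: $- \frac{554}{44697} \approx -0.012395$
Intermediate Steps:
$X = - \frac{354}{277}$ ($X = \frac{354}{-277} = 354 \left(- \frac{1}{277}\right) = - \frac{354}{277} \approx -1.278$)
$\frac{o{\left(-4,5 \right)}}{X + 324} = \frac{1}{- \frac{354}{277} + 324} \left(-4\right) = \frac{1}{\frac{89394}{277}} \left(-4\right) = \frac{277}{89394} \left(-4\right) = - \frac{554}{44697}$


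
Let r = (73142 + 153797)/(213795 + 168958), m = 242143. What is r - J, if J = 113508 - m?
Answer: 49235659094/382753 ≈ 1.2864e+5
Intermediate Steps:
r = 226939/382753 ≈ 0.59291
J = -128635 (J = 113508 - 1*242143 = 113508 - 242143 = -128635)
r - J = 226939/382753 - 1*(-128635) = 226939/382753 + 128635 = 49235659094/382753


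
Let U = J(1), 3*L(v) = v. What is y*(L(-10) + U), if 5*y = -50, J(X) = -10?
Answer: 400/3 ≈ 133.33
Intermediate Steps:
L(v) = v/3
y = -10 (y = (1/5)*(-50) = -10)
U = -10
y*(L(-10) + U) = -10*((1/3)*(-10) - 10) = -10*(-10/3 - 10) = -10*(-40/3) = 400/3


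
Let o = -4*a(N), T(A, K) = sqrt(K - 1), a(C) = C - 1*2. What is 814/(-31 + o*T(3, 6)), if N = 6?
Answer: 2294/29 - 1184*sqrt(5)/29 ≈ -12.190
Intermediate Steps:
a(C) = -2 + C (a(C) = C - 2 = -2 + C)
T(A, K) = sqrt(-1 + K)
o = -16 (o = -4*(-2 + 6) = -4*4 = -16)
814/(-31 + o*T(3, 6)) = 814/(-31 - 16*sqrt(-1 + 6)) = 814/(-31 - 16*sqrt(5))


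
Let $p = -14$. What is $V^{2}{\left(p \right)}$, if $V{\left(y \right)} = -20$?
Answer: $400$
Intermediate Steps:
$V^{2}{\left(p \right)} = \left(-20\right)^{2} = 400$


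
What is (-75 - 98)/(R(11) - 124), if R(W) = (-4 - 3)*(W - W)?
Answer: 173/124 ≈ 1.3952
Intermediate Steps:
R(W) = 0 (R(W) = -7*0 = 0)
(-75 - 98)/(R(11) - 124) = (-75 - 98)/(0 - 124) = -173/(-124) = -1/124*(-173) = 173/124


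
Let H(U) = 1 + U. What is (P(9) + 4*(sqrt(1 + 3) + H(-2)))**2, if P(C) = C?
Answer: 169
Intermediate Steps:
(P(9) + 4*(sqrt(1 + 3) + H(-2)))**2 = (9 + 4*(sqrt(1 + 3) + (1 - 2)))**2 = (9 + 4*(sqrt(4) - 1))**2 = (9 + 4*(2 - 1))**2 = (9 + 4*1)**2 = (9 + 4)**2 = 13**2 = 169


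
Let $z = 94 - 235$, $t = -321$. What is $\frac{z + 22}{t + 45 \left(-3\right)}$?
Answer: $\frac{119}{456} \approx 0.26096$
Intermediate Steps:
$z = -141$
$\frac{z + 22}{t + 45 \left(-3\right)} = \frac{-141 + 22}{-321 + 45 \left(-3\right)} = - \frac{119}{-321 - 135} = - \frac{119}{-456} = \left(-119\right) \left(- \frac{1}{456}\right) = \frac{119}{456}$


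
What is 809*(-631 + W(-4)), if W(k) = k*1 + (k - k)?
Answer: -513715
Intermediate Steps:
W(k) = k (W(k) = k + 0 = k)
809*(-631 + W(-4)) = 809*(-631 - 4) = 809*(-635) = -513715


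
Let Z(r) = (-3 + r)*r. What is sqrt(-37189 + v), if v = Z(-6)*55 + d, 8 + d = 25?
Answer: 7*I*sqrt(698) ≈ 184.94*I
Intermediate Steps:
d = 17 (d = -8 + 25 = 17)
Z(r) = r*(-3 + r)
v = 2987 (v = -6*(-3 - 6)*55 + 17 = -6*(-9)*55 + 17 = 54*55 + 17 = 2970 + 17 = 2987)
sqrt(-37189 + v) = sqrt(-37189 + 2987) = sqrt(-34202) = 7*I*sqrt(698)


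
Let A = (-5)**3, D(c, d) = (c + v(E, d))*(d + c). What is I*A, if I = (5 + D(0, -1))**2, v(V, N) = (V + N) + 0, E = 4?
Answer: -500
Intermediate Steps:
v(V, N) = N + V (v(V, N) = (N + V) + 0 = N + V)
D(c, d) = (c + d)*(4 + c + d) (D(c, d) = (c + (d + 4))*(d + c) = (c + (4 + d))*(c + d) = (4 + c + d)*(c + d) = (c + d)*(4 + c + d))
A = -125
I = 4 (I = (5 + (0**2 + 0*(-1) + 0*(4 - 1) - (4 - 1)))**2 = (5 + (0 + 0 + 0*3 - 1*3))**2 = (5 + (0 + 0 + 0 - 3))**2 = (5 - 3)**2 = 2**2 = 4)
I*A = 4*(-125) = -500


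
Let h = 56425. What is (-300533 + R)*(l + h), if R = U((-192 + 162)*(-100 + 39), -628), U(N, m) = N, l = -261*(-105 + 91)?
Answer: -17945777537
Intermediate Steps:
l = 3654 (l = -261*(-14) = 3654)
R = 1830 (R = (-192 + 162)*(-100 + 39) = -30*(-61) = 1830)
(-300533 + R)*(l + h) = (-300533 + 1830)*(3654 + 56425) = -298703*60079 = -17945777537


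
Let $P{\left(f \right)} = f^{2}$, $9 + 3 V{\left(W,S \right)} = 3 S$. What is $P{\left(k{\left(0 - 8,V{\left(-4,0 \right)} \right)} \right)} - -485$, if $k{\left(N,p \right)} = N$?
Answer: $549$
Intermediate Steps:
$V{\left(W,S \right)} = -3 + S$ ($V{\left(W,S \right)} = -3 + \frac{3 S}{3} = -3 + S$)
$P{\left(k{\left(0 - 8,V{\left(-4,0 \right)} \right)} \right)} - -485 = \left(0 - 8\right)^{2} - -485 = \left(0 - 8\right)^{2} + 485 = \left(-8\right)^{2} + 485 = 64 + 485 = 549$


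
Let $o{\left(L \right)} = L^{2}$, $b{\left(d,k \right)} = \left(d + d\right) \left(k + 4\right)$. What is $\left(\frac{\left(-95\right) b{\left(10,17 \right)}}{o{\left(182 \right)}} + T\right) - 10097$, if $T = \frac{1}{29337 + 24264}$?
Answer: $- \frac{640326978593}{63409983} \approx -10098.0$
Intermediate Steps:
$b{\left(d,k \right)} = 2 d \left(4 + k\right)$
$T = \frac{1}{53601} \approx 1.8656 \cdot 10^{-5}$
$\left(\frac{\left(-95\right) b{\left(10,17 \right)}}{o{\left(182 \right)}} + T\right) - 10097 = \left(\frac{\left(-95\right) 2 \cdot 10 \left(4 + 17\right)}{182^{2}} + \frac{1}{53601}\right) - 10097 = \left(\frac{\left(-95\right) 2 \cdot 10 \cdot 21}{33124} + \frac{1}{53601}\right) - 10097 = \left(\left(-95\right) 420 \cdot \frac{1}{33124} + \frac{1}{53601}\right) - 10097 = \left(\left(-39900\right) \frac{1}{33124} + \frac{1}{53601}\right) - 10097 = \left(- \frac{1425}{1183} + \frac{1}{53601}\right) - 10097 = - \frac{76380242}{63409983} - 10097 = - \frac{640326978593}{63409983}$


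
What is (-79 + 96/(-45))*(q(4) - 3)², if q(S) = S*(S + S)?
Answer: -1023497/15 ≈ -68233.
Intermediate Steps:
q(S) = 2*S² (q(S) = S*(2*S) = 2*S²)
(-79 + 96/(-45))*(q(4) - 3)² = (-79 + 96/(-45))*(2*4² - 3)² = (-79 + 96*(-1/45))*(2*16 - 3)² = (-79 - 32/15)*(32 - 3)² = -1217/15*29² = -1217/15*841 = -1023497/15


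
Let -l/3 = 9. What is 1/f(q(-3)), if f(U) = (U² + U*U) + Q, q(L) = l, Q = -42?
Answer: 1/1416 ≈ 0.00070621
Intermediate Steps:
l = -27 (l = -3*9 = -27)
q(L) = -27
f(U) = -42 + 2*U² (f(U) = (U² + U*U) - 42 = (U² + U²) - 42 = 2*U² - 42 = -42 + 2*U²)
1/f(q(-3)) = 1/(-42 + 2*(-27)²) = 1/(-42 + 2*729) = 1/(-42 + 1458) = 1/1416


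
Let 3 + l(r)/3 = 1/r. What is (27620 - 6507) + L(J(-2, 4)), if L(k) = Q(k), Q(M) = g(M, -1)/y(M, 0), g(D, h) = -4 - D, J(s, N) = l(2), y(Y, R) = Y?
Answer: 316688/15 ≈ 21113.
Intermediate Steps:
l(r) = -9 + 3/r
J(s, N) = -15/2 (J(s, N) = -9 + 3/2 = -15/2)
Q(M) = (-4 - M)/M
L(k) = (-4 - k)/k
(27620 - 6507) + L(J(-2, 4)) = (27620 - 6507) + (-4 - 1*(-15/2))/(-15/2) = 21113 - 2*(-4 + 15/2)/15 = 21113 - 2/15*7/2 = 21113 - 7/15 = 316688/15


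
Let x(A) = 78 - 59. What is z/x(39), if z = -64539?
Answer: -64539/19 ≈ -3396.8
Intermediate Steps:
x(A) = 19
z/x(39) = -64539/19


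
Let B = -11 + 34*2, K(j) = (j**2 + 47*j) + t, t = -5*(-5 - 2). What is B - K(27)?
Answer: -1976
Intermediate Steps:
t = 35 (t = -5*(-7) = 35)
K(j) = 35 + j**2 + 47*j (K(j) = (j**2 + 47*j) + 35 = 35 + j**2 + 47*j)
B = 57 (B = -11 + 68 = 57)
B - K(27) = 57 - (35 + 27**2 + 47*27) = 57 - (35 + 729 + 1269) = 57 - 1*2033 = 57 - 2033 = -1976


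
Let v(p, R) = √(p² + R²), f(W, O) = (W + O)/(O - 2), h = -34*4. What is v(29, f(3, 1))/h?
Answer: -√857/136 ≈ -0.21525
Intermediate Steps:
h = -136
f(W, O) = (O + W)/(-2 + O)
v(p, R) = √(R² + p²)
v(29, f(3, 1))/h = √(((1 + 3)/(-2 + 1))² + 29²)/(-136) = √((4/(-1))² + 841)*(-1/136) = √((-1*4)² + 841)*(-1/136) = √((-4)² + 841)*(-1/136) = √(16 + 841)*(-1/136) = √857*(-1/136) = -√857/136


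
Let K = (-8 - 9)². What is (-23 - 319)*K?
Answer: -98838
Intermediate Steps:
K = 289 (K = (-17)² = 289)
(-23 - 319)*K = (-23 - 319)*289 = -342*289 = -98838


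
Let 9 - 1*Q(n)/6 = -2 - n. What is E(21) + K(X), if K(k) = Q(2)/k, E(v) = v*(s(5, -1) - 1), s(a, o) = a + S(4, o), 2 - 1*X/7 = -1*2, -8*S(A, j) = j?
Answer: 5007/56 ≈ 89.411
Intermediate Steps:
S(A, j) = -j/8
X = 28 (X = 14 - (-7)*2 = 14 - 7*(-2) = 14 + 14 = 28)
s(a, o) = a - o/8
E(v) = 33*v/8 (E(v) = v*((5 - ⅛*(-1)) - 1) = v*((5 + ⅛) - 1) = v*(41/8 - 1) = v*(33/8) = 33*v/8)
Q(n) = 66 + 6*n (Q(n) = 54 - 6*(-2 - n) = 54 + (12 + 6*n) = 66 + 6*n)
K(k) = 78/k (K(k) = (66 + 6*2)/k = (66 + 12)/k = 78/k)
E(21) + K(X) = (33/8)*21 + 78/28 = 693/8 + 78*(1/28) = 693/8 + 39/14 = 5007/56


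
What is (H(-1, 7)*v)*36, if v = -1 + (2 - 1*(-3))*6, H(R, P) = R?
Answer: -1044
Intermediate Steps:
v = 29 (v = -1 + (2 + 3)*6 = -1 + 5*6 = -1 + 30 = 29)
(H(-1, 7)*v)*36 = -1*29*36 = -29*36 = -1044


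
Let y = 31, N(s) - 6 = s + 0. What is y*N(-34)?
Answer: -868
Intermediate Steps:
N(s) = 6 + s (N(s) = 6 + (s + 0) = 6 + s)
y*N(-34) = 31*(6 - 34) = 31*(-28) = -868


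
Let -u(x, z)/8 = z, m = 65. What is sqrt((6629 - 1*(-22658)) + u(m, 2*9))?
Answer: sqrt(29143) ≈ 170.71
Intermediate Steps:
u(x, z) = -8*z
sqrt((6629 - 1*(-22658)) + u(m, 2*9)) = sqrt((6629 - 1*(-22658)) - 16*9) = sqrt((6629 + 22658) - 8*18) = sqrt(29287 - 144) = sqrt(29143)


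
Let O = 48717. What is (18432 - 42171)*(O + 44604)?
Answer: -2215347219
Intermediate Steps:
(18432 - 42171)*(O + 44604) = (18432 - 42171)*(48717 + 44604) = -23739*93321 = -2215347219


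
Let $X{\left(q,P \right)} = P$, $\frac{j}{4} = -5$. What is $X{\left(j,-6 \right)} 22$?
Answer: $-132$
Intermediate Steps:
$j = -20$ ($j = 4 \left(-5\right) = -20$)
$X{\left(j,-6 \right)} 22 = \left(-6\right) 22 = -132$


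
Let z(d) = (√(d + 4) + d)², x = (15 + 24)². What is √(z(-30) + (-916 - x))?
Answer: √(-2437 + (-30 + I*√26)²) ≈ 3.851 - 39.722*I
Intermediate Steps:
x = 1521 (x = 39² = 1521)
z(d) = (d + √(4 + d))² (z(d) = (√(4 + d) + d)² = (d + √(4 + d))²)
√(z(-30) + (-916 - x)) = √((-30 + √(4 - 30))² + (-916 - 1*1521)) = √((-30 + √(-26))² + (-916 - 1521)) = √((-30 + I*√26)² - 2437) = √(-2437 + (-30 + I*√26)²)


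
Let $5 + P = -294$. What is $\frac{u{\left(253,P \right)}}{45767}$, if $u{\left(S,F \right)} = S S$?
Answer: $\frac{64009}{45767} \approx 1.3986$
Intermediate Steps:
$P = -299$ ($P = -5 - 294 = -299$)
$u{\left(S,F \right)} = S^{2}$
$\frac{u{\left(253,P \right)}}{45767} = \frac{253^{2}}{45767} = 64009 \cdot \frac{1}{45767} = \frac{64009}{45767}$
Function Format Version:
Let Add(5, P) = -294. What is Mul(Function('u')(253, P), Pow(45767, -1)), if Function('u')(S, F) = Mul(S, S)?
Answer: Rational(64009, 45767) ≈ 1.3986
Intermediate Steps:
P = -299 (P = Add(-5, -294) = -299)
Function('u')(S, F) = Pow(S, 2)
Mul(Function('u')(253, P), Pow(45767, -1)) = Mul(Pow(253, 2), Pow(45767, -1)) = Mul(64009, Rational(1, 45767)) = Rational(64009, 45767)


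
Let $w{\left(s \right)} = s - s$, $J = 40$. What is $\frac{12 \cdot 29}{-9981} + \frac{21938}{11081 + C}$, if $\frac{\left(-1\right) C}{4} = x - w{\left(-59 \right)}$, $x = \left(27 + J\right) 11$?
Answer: $\frac{8004922}{3006499} \approx 2.6625$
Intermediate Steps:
$w{\left(s \right)} = 0$
$x = 737$ ($x = \left(27 + 40\right) 11 = 67 \cdot 11 = 737$)
$C = -2948$ ($C = - 4 \left(737 - 0\right) = - 4 \left(737 + 0\right) = \left(-4\right) 737 = -2948$)
$\frac{12 \cdot 29}{-9981} + \frac{21938}{11081 + C} = \frac{12 \cdot 29}{-9981} + \frac{21938}{11081 - 2948} = 348 \left(- \frac{1}{9981}\right) + \frac{21938}{8133} = - \frac{116}{3327} + 21938 \cdot \frac{1}{8133} = - \frac{116}{3327} + \frac{21938}{8133} = \frac{8004922}{3006499}$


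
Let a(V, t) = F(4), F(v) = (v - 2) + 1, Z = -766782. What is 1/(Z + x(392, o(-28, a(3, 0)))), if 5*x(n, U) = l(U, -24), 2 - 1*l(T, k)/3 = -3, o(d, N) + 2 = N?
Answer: -1/766779 ≈ -1.3042e-6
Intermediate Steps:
F(v) = -1 + v (F(v) = (-2 + v) + 1 = -1 + v)
a(V, t) = 3 (a(V, t) = -1 + 4 = 3)
o(d, N) = -2 + N
l(T, k) = 15 (l(T, k) = 6 - 3*(-3) = 6 + 9 = 15)
x(n, U) = 3 (x(n, U) = (⅕)*15 = 3)
1/(Z + x(392, o(-28, a(3, 0)))) = 1/(-766782 + 3) = 1/(-766779) = -1/766779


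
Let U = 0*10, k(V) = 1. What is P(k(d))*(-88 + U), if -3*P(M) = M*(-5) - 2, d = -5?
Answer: -616/3 ≈ -205.33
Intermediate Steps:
U = 0
P(M) = ⅔ + 5*M/3 (P(M) = -(M*(-5) - 2)/3 = -(-5*M - 2)/3 = -(-2 - 5*M)/3 = ⅔ + 5*M/3)
P(k(d))*(-88 + U) = (⅔ + (5/3)*1)*(-88 + 0) = (⅔ + 5/3)*(-88) = (7/3)*(-88) = -616/3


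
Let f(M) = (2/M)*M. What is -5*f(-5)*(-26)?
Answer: 260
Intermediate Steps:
f(M) = 2
-5*f(-5)*(-26) = -5*2*(-26) = -10*(-26) = 260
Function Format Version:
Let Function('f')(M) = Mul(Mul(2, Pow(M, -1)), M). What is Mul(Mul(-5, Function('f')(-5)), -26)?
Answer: 260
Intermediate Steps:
Function('f')(M) = 2
Mul(Mul(-5, Function('f')(-5)), -26) = Mul(Mul(-5, 2), -26) = Mul(-10, -26) = 260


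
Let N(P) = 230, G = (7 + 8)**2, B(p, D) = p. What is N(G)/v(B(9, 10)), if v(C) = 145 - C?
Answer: 115/68 ≈ 1.6912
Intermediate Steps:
G = 225 (G = 15**2 = 225)
N(G)/v(B(9, 10)) = 230/(145 - 1*9) = 230/(145 - 9) = 230/136 = 230*(1/136) = 115/68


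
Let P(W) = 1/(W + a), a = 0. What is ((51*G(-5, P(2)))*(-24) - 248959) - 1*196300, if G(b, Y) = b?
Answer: -439139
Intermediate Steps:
P(W) = 1/W (P(W) = 1/(W + 0) = 1/W)
((51*G(-5, P(2)))*(-24) - 248959) - 1*196300 = ((51*(-5))*(-24) - 248959) - 1*196300 = (-255*(-24) - 248959) - 196300 = (6120 - 248959) - 196300 = -242839 - 196300 = -439139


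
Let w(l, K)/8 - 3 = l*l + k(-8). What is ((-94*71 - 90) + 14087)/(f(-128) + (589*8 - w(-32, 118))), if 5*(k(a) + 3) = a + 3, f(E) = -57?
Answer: -7323/3529 ≈ -2.0751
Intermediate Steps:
k(a) = -12/5 + a/5 (k(a) = -3 + (a + 3)/5 = -3 + (3 + a)/5 = -3 + (⅗ + a/5) = -12/5 + a/5)
w(l, K) = -8 + 8*l² (w(l, K) = 24 + 8*(l*l + (-12/5 + (⅕)*(-8))) = 24 + 8*(l² + (-12/5 - 8/5)) = 24 + 8*(l² - 4) = 24 + 8*(-4 + l²) = 24 + (-32 + 8*l²) = -8 + 8*l²)
((-94*71 - 90) + 14087)/(f(-128) + (589*8 - w(-32, 118))) = ((-94*71 - 90) + 14087)/(-57 + (589*8 - (-8 + 8*(-32)²))) = ((-6674 - 90) + 14087)/(-57 + (4712 - (-8 + 8*1024))) = (-6764 + 14087)/(-57 + (4712 - (-8 + 8192))) = 7323/(-57 + (4712 - 1*8184)) = 7323/(-57 + (4712 - 8184)) = 7323/(-57 - 3472) = 7323/(-3529) = 7323*(-1/3529) = -7323/3529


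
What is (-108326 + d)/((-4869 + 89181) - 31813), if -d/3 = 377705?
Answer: -1241441/52499 ≈ -23.647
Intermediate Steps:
d = -1133115 (d = -3*377705 = -1133115)
(-108326 + d)/((-4869 + 89181) - 31813) = (-108326 - 1133115)/((-4869 + 89181) - 31813) = -1241441/(84312 - 31813) = -1241441/52499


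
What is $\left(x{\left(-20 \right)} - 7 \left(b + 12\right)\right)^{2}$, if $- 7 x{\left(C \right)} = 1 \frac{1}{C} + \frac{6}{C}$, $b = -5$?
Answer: $\frac{958441}{400} \approx 2396.1$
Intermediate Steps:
$x{\left(C \right)} = - \frac{1}{C}$ ($x{\left(C \right)} = - \frac{1 \frac{1}{C} + \frac{6}{C}}{7} = - \frac{\frac{1}{C} + \frac{6}{C}}{7} = - \frac{7 \frac{1}{C}}{7} = - \frac{1}{C}$)
$\left(x{\left(-20 \right)} - 7 \left(b + 12\right)\right)^{2} = \left(- \frac{1}{-20} - 7 \left(-5 + 12\right)\right)^{2} = \left(\left(-1\right) \left(- \frac{1}{20}\right) - 49\right)^{2} = \left(\frac{1}{20} - 49\right)^{2} = \left(- \frac{979}{20}\right)^{2} = \frac{958441}{400}$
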